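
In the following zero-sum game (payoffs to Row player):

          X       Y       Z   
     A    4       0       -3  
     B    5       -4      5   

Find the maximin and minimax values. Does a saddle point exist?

Maximin = -3, Minimax = 0, Saddle: False

Work:
Row minimums: [-3, -4] → maximin = -3
Column maximums: [5, 0, 5] → minimax = 0
No saddle point (maximin ≠ minimax). Mixed strategy needed.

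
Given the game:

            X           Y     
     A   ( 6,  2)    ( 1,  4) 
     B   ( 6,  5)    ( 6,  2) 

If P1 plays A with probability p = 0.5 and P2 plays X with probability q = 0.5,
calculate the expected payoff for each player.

E[P1] = 4.75, E[P2] = 3.25

Work:
E[P1] = p·q·π₁(A,X) + p·(1-q)·π₁(A,Y) + (1-p)·q·π₁(B,X) + (1-p)·(1-q)·π₁(B,Y)
= 0.5·0.5·6 + 0.5·0.5·1 + 0.5·0.5·6 + 0.5·0.5·6
= 4.75

E[P2] = 3.25 (similar calculation)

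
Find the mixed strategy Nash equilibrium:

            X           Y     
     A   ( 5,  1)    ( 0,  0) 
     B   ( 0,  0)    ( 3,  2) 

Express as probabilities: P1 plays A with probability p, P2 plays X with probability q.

p = 0.6667, q = 0.375

Work:
Find probabilities that make opponent indifferent:
P2 chooses q to make P1 indifferent between A and B
P1 chooses p to make P2 indifferent between X and Y
Mixed NE: P1 plays (A: 0.6667, B: 0.3333), P2 plays (X: 0.375, Y: 0.625)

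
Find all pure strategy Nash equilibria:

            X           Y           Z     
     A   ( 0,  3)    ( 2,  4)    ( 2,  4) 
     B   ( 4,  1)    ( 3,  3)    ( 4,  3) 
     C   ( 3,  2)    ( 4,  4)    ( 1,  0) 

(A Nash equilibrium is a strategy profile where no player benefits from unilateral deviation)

Nash equilibrium: (B, Z), (C, Y)

Work:
Best responses:
  P1 vs X: payoffs [0, 4, 3] → best response B (payoff 4)
  P1 vs Y: payoffs [2, 3, 4] → best response C (payoff 4)
  P1 vs Z: payoffs [2, 4, 1] → best response B (payoff 4)
  P2 vs A: payoffs [3, 4, 4] → best response Y/Z (payoff 4)
  P2 vs B: payoffs [1, 3, 3] → best response Y/Z (payoff 3)
  P2 vs C: payoffs [2, 4, 0] → best response Y (payoff 4)
Mutual best responses: (B,Z), (C,Y) → Nash equilibria.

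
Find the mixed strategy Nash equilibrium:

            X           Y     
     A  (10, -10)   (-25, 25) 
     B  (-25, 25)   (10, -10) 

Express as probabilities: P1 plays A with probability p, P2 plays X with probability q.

p = 0.5, q = 0.5

Work:
Find probabilities that make opponent indifferent:
P2 chooses q to make P1 indifferent between A and B
P1 chooses p to make P2 indifferent between X and Y
Mixed NE: P1 plays (A: 0.5, B: 0.5), P2 plays (X: 0.5, Y: 0.5)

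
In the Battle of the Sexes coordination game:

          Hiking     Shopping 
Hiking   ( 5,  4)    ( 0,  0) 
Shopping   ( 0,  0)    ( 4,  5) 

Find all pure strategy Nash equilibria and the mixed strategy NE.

Pure NE: (Hiking, Hiking) and (Shopping, Shopping); Mixed NE: p = 0.5556, q = 0.4444

Work:
Check pure NE:
(Hiking, Hiking): (5, 4) - no unilateral deviation beneficial
(Shopping, Shopping): (4, 5) - no unilateral deviation beneficial
Mixed NE: P1 plays Hiking with p = 0.5556, P2 plays Hiking with q = 0.4444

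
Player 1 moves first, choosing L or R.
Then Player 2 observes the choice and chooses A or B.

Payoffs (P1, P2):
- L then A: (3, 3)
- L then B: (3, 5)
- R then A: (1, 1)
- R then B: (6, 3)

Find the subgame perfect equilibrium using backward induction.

P1 plays R, P2 plays B after L and B after R; Payoff (6, 3)

Work:
Backward induction:
After L: P2 chooses B → P1 gets 3
After R: P2 chooses B → P1 gets 6
P1 chooses R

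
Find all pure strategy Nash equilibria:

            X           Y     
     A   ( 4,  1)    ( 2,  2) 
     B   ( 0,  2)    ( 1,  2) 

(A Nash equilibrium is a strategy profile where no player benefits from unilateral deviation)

Nash equilibrium: (A, Y)

Work:
Best responses:
  P1 vs X: payoffs [4, 0] → best response A (payoff 4)
  P1 vs Y: payoffs [2, 1] → best response A (payoff 2)
  P2 vs A: payoffs [1, 2] → best response Y (payoff 2)
  P2 vs B: payoffs [2, 2] → best response X/Y (payoff 2)
Mutual best responses: (A,Y) → Nash equilibria.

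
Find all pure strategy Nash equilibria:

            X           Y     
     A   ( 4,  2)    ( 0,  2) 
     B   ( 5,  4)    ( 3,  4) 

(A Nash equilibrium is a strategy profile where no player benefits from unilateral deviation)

Nash equilibrium: (B, X), (B, Y)

Work:
Best responses:
  P1 vs X: payoffs [4, 5] → best response B (payoff 5)
  P1 vs Y: payoffs [0, 3] → best response B (payoff 3)
  P2 vs A: payoffs [2, 2] → best response X/Y (payoff 2)
  P2 vs B: payoffs [4, 4] → best response X/Y (payoff 4)
Mutual best responses: (B,X), (B,Y) → Nash equilibria.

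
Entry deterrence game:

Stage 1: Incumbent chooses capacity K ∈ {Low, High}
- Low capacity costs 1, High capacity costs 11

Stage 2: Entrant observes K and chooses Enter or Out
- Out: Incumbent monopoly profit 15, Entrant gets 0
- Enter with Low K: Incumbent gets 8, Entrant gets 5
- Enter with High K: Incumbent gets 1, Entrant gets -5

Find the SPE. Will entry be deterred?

SPE: (Low, Enter|Low, Out|High); Entry not deterred. Incumbent net profit = 7, Entrant gets 5

Work:
After Low K: Entrant enters (5 > 0)
After High K: Entrant stays out (-5 < 0)
Incumbent: Low → 8−1=7, High → 15−11=4
Incumbent chooses Low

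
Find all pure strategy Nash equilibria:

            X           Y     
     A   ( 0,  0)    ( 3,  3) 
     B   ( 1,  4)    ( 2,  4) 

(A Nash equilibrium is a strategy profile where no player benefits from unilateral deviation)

Nash equilibrium: (A, Y), (B, X)

Work:
Best responses:
  P1 vs X: payoffs [0, 1] → best response B (payoff 1)
  P1 vs Y: payoffs [3, 2] → best response A (payoff 3)
  P2 vs A: payoffs [0, 3] → best response Y (payoff 3)
  P2 vs B: payoffs [4, 4] → best response X/Y (payoff 4)
Mutual best responses: (A,Y), (B,X) → Nash equilibria.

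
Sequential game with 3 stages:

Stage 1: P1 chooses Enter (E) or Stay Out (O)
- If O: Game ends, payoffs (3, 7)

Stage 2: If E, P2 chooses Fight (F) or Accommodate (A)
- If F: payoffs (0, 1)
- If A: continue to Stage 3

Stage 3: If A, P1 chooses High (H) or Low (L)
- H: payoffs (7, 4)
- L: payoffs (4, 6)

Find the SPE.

SPE: (E, A, H); Outcome (7, 4)

Work:
Stage 3: P1 chooses H (7 vs 4)
Stage 2: P2: F->1, A->4 (anticipating H). Choose A
Stage 1: P1: O->3, E->7 (anticipating A, H). Choose E
SPE path: E -> A -> H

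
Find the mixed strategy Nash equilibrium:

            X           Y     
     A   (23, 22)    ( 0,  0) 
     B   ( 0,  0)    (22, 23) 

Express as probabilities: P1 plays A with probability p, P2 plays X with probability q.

p = 0.5111, q = 0.4889

Work:
Find probabilities that make opponent indifferent:
P2 chooses q to make P1 indifferent between A and B
P1 chooses p to make P2 indifferent between X and Y
Mixed NE: P1 plays (A: 0.5111, B: 0.4889), P2 plays (X: 0.4889, Y: 0.5111)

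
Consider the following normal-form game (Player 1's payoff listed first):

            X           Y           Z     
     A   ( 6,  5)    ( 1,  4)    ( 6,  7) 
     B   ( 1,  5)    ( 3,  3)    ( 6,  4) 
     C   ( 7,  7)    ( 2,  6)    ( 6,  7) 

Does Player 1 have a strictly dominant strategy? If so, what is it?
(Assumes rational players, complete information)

No strictly dominant strategy exists for Player 1

Work:
A strategy strictly dominates another if it gives a strictly higher payoff against every opponent action. Compare each pair of P1's strategies column-by-column:
  A vs B: [6 vs 1, 1 vs 3, 6 vs 6] → A does not strictly dominate B (column Y: 1 ≤ 3)
  A vs C: [6 vs 7, 1 vs 2, 6 vs 6] → A does not strictly dominate C (column X: 6 ≤ 7)
  B vs A: [1 vs 6, 3 vs 1, 6 vs 6] → B does not strictly dominate A (column X: 1 ≤ 6)
  B vs C: [1 vs 7, 3 vs 2, 6 vs 6] → B does not strictly dominate C (column X: 1 ≤ 7)
  C vs A: [7 vs 6, 2 vs 1, 6 vs 6] → C does not strictly dominate A (column Z: 6 ≤ 6)
  C vs B: [7 vs 1, 2 vs 3, 6 vs 6] → C does not strictly dominate B (column Y: 2 ≤ 3)
No single strategy strictly dominates all others → no strictly dominant strategy.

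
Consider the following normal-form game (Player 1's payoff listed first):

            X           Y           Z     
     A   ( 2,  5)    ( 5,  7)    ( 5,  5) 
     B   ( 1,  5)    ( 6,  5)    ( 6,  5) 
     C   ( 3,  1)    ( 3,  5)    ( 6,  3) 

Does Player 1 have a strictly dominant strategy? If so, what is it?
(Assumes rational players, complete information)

No strictly dominant strategy exists for Player 1

Work:
A strategy strictly dominates another if it gives a strictly higher payoff against every opponent action. Compare each pair of P1's strategies column-by-column:
  A vs B: [2 vs 1, 5 vs 6, 5 vs 6] → A does not strictly dominate B (column Y: 5 ≤ 6)
  A vs C: [2 vs 3, 5 vs 3, 5 vs 6] → A does not strictly dominate C (column X: 2 ≤ 3)
  B vs A: [1 vs 2, 6 vs 5, 6 vs 5] → B does not strictly dominate A (column X: 1 ≤ 2)
  B vs C: [1 vs 3, 6 vs 3, 6 vs 6] → B does not strictly dominate C (column X: 1 ≤ 3)
  C vs A: [3 vs 2, 3 vs 5, 6 vs 5] → C does not strictly dominate A (column Y: 3 ≤ 5)
  C vs B: [3 vs 1, 3 vs 6, 6 vs 6] → C does not strictly dominate B (column Y: 3 ≤ 6)
No single strategy strictly dominates all others → no strictly dominant strategy.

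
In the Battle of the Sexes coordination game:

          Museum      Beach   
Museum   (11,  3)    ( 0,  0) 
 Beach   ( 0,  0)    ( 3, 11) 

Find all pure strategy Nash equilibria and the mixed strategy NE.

Pure NE: (Museum, Museum) and (Beach, Beach); Mixed NE: p = 0.7857, q = 0.2143

Work:
Check pure NE:
(Museum, Museum): (11, 3) - no unilateral deviation beneficial
(Beach, Beach): (3, 11) - no unilateral deviation beneficial
Mixed NE: P1 plays Museum with p = 0.7857, P2 plays Museum with q = 0.2143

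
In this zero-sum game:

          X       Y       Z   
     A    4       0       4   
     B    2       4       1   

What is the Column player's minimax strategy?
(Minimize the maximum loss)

Column should play X or Y or Z (all achieve the minimum), value = 4

Work:
Column player minimizes Row's maximum payoff:
Column X: max payoff to Row = 4
Column Y: max payoff to Row = 4
Column Z: max payoff to Row = 4
Minimum is 4, achieved by columns X, Y, Z (tied).
Each of X or Y or Z is a minimax strategy.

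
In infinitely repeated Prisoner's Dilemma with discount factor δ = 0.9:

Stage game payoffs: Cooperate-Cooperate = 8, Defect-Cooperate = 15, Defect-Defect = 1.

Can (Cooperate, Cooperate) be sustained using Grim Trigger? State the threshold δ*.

δ* = 0.5; since δ = 0.9 ≥ 0.5, cooperation can be sustained

Work:
For Grim Trigger:
Cooperate forever: 8/(1-δ)
Defect then punished: 15 + 1·δ/(1-δ)
Need: 8/(1-δ) ≥ 15 + 1·δ/(1-δ)
Solving: δ ≥ (T-R)/(T-P) = (15-8)/(15-1) = 0.5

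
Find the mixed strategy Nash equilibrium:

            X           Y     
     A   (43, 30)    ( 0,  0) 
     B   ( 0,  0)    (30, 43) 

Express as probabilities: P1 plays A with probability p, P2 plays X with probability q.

p = 0.589, q = 0.411

Work:
Find probabilities that make opponent indifferent:
P2 chooses q to make P1 indifferent between A and B
P1 chooses p to make P2 indifferent between X and Y
Mixed NE: P1 plays (A: 0.589, B: 0.411), P2 plays (X: 0.411, Y: 0.589)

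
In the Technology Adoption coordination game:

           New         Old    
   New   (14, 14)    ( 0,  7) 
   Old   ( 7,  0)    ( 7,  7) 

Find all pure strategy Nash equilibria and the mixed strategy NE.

Pure NE: (New, New) and (Old, Old); Mixed NE: p = 0.5, q = 0.5

Work:
Check pure NE:
(New, New): (14, 14) - no unilateral deviation beneficial
(Old, Old): (7, 7) - no unilateral deviation beneficial
Mixed NE: P1 plays New with p = 0.5, P2 plays New with q = 0.5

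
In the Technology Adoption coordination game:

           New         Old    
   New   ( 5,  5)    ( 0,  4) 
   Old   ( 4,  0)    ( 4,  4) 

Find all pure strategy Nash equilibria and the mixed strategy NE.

Pure NE: (New, New) and (Old, Old); Mixed NE: p = 0.8, q = 0.8

Work:
Check pure NE:
(New, New): (5, 5) - no unilateral deviation beneficial
(Old, Old): (4, 4) - no unilateral deviation beneficial
Mixed NE: P1 plays New with p = 0.8, P2 plays New with q = 0.8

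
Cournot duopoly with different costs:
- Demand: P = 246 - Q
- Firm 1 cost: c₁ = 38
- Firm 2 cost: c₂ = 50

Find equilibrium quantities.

q₁* = 73.33, q₂* = 61.33

Work:
Reaction: q₁ = (246 - 38 - q₂)/2
Reaction: q₂ = (246 - 50 - q₁)/2
Solve simultaneously:
q₁* = (246 - 2×38 + 50)/3 = 73.33
q₂* = (246 - 2×50 + 38)/3 = 61.33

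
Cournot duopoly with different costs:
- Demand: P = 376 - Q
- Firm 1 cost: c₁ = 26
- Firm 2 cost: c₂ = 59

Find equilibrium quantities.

q₁* = 127.67, q₂* = 94.67

Work:
Reaction: q₁ = (376 - 26 - q₂)/2
Reaction: q₂ = (376 - 59 - q₁)/2
Solve simultaneously:
q₁* = (376 - 2×26 + 59)/3 = 127.67
q₂* = (376 - 2×59 + 26)/3 = 94.67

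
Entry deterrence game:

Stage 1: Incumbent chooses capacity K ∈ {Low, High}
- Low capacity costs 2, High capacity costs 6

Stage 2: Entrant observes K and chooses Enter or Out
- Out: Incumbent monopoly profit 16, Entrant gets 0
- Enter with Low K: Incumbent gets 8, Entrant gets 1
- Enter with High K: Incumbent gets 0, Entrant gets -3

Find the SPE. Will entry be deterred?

SPE: (High, Enter|Low, Out|High); Entry deterred. Incumbent net profit = 10

Work:
After Low K: Entrant enters (1 > 0)
After High K: Entrant stays out (-3 < 0)
Incumbent: Low → 8−2=6, High → 16−6=10
Incumbent chooses High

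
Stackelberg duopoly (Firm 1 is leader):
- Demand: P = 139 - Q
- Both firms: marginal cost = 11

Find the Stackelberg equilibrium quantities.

q₁* (leader) = 64.0, q₂* (follower) = 32.0

Work:
Follower's reaction: q₂ = (a - c - q₁)/2
Leader substitutes: π₁ = q₁·(a - q₁ - (a-c-q₁)/2 - c)
FOC: q₁* = (139 - 11)/2 = 64.00
Then: q₂* = (139 - 11 - 64.0)/2 = 32.00
Leader has first-mover advantage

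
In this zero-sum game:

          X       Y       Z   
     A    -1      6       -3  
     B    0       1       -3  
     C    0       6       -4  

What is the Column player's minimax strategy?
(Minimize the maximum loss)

Column should play Z, value = -3

Work:
Column player minimizes Row's maximum payoff:
Column X: max payoff to Row = 0
Column Y: max payoff to Row = 6
Column Z: max payoff to Row = -3
Minimum is -3, achieved by column Z.
Minimax strategy: Z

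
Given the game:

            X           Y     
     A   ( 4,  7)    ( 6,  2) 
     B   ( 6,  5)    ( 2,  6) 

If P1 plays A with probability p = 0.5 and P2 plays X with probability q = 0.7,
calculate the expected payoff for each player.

E[P1] = 4.7, E[P2] = 5.4

Work:
E[P1] = p·q·π₁(A,X) + p·(1-q)·π₁(A,Y) + (1-p)·q·π₁(B,X) + (1-p)·(1-q)·π₁(B,Y)
= 0.5·0.7·4 + 0.5·0.3·6 + 0.5·0.7·6 + 0.5·0.3·2
= 4.7

E[P2] = 5.4 (similar calculation)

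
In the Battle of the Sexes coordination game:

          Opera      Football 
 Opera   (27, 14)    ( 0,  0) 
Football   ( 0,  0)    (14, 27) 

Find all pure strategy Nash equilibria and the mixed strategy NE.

Pure NE: (Opera, Opera) and (Football, Football); Mixed NE: p = 0.6585, q = 0.3415

Work:
Check pure NE:
(Opera, Opera): (27, 14) - no unilateral deviation beneficial
(Football, Football): (14, 27) - no unilateral deviation beneficial
Mixed NE: P1 plays Opera with p = 0.6585, P2 plays Opera with q = 0.3415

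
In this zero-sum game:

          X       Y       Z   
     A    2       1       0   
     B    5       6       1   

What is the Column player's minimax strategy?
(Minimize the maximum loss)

Column should play Z, value = 1

Work:
Column player minimizes Row's maximum payoff:
Column X: max payoff to Row = 5
Column Y: max payoff to Row = 6
Column Z: max payoff to Row = 1
Minimum is 1, achieved by column Z.
Minimax strategy: Z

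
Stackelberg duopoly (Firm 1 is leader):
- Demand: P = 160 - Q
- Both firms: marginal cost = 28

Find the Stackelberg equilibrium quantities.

q₁* (leader) = 66.0, q₂* (follower) = 33.0

Work:
Follower's reaction: q₂ = (a - c - q₁)/2
Leader substitutes: π₁ = q₁·(a - q₁ - (a-c-q₁)/2 - c)
FOC: q₁* = (160 - 28)/2 = 66.00
Then: q₂* = (160 - 28 - 66.0)/2 = 33.00
Leader has first-mover advantage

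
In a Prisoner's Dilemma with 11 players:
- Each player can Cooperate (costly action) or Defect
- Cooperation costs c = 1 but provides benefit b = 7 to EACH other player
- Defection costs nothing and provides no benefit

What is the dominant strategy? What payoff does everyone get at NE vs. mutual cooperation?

Dominant: Defect; NE payoff = 0; Coop payoff = 69

Work:
Defect dominates (saves cost c = 1, benefit to others is external)
NE: All defect → everyone gets 0
If all cooperate: each receives (10)×7 - 1 = 69
Social dilemma: 69 > 0 but NE gives 0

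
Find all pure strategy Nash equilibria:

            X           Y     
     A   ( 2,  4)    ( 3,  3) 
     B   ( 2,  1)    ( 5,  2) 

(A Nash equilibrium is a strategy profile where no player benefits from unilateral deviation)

Nash equilibrium: (A, X), (B, Y)

Work:
Best responses:
  P1 vs X: payoffs [2, 2] → best response A/B (payoff 2)
  P1 vs Y: payoffs [3, 5] → best response B (payoff 5)
  P2 vs A: payoffs [4, 3] → best response X (payoff 4)
  P2 vs B: payoffs [1, 2] → best response Y (payoff 2)
Mutual best responses: (A,X), (B,Y) → Nash equilibria.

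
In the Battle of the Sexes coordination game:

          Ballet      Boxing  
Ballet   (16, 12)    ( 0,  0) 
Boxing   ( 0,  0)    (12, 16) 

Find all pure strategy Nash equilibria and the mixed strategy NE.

Pure NE: (Ballet, Ballet) and (Boxing, Boxing); Mixed NE: p = 0.5714, q = 0.4286

Work:
Check pure NE:
(Ballet, Ballet): (16, 12) - no unilateral deviation beneficial
(Boxing, Boxing): (12, 16) - no unilateral deviation beneficial
Mixed NE: P1 plays Ballet with p = 0.5714, P2 plays Ballet with q = 0.4286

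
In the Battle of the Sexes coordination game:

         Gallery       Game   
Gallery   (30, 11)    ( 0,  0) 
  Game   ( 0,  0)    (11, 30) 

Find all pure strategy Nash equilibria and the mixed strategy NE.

Pure NE: (Gallery, Gallery) and (Game, Game); Mixed NE: p = 0.7317, q = 0.2683

Work:
Check pure NE:
(Gallery, Gallery): (30, 11) - no unilateral deviation beneficial
(Game, Game): (11, 30) - no unilateral deviation beneficial
Mixed NE: P1 plays Gallery with p = 0.7317, P2 plays Gallery with q = 0.2683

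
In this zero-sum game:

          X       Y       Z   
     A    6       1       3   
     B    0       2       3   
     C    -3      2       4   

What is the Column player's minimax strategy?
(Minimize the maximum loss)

Column should play Y, value = 2

Work:
Column player minimizes Row's maximum payoff:
Column X: max payoff to Row = 6
Column Y: max payoff to Row = 2
Column Z: max payoff to Row = 4
Minimum is 2, achieved by column Y.
Minimax strategy: Y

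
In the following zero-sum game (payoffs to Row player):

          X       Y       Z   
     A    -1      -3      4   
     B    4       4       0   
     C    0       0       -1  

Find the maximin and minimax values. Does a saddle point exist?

Maximin = 0, Minimax = 4, Saddle: False

Work:
Row minimums: [-3, 0, -1] → maximin = 0
Column maximums: [4, 4, 4] → minimax = 4
No saddle point (maximin ≠ minimax). Mixed strategy needed.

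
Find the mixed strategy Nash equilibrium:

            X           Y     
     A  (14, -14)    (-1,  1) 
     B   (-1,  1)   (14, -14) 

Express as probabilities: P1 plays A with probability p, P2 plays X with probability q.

p = 0.5, q = 0.5

Work:
Find probabilities that make opponent indifferent:
P2 chooses q to make P1 indifferent between A and B
P1 chooses p to make P2 indifferent between X and Y
Mixed NE: P1 plays (A: 0.5, B: 0.5), P2 plays (X: 0.5, Y: 0.5)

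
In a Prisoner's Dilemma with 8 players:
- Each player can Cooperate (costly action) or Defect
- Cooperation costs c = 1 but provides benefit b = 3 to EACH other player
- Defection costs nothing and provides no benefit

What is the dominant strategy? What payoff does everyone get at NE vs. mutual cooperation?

Dominant: Defect; NE payoff = 0; Coop payoff = 20

Work:
Defect dominates (saves cost c = 1, benefit to others is external)
NE: All defect → everyone gets 0
If all cooperate: each receives (7)×3 - 1 = 20
Social dilemma: 20 > 0 but NE gives 0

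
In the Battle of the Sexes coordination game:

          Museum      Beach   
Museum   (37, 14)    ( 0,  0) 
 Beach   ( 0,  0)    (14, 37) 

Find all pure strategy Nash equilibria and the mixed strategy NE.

Pure NE: (Museum, Museum) and (Beach, Beach); Mixed NE: p = 0.7255, q = 0.2745

Work:
Check pure NE:
(Museum, Museum): (37, 14) - no unilateral deviation beneficial
(Beach, Beach): (14, 37) - no unilateral deviation beneficial
Mixed NE: P1 plays Museum with p = 0.7255, P2 plays Museum with q = 0.2745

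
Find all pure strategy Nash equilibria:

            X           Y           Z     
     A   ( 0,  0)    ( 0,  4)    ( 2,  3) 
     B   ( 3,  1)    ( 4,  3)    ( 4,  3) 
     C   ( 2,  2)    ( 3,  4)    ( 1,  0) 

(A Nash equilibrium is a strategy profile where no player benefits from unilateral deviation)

Nash equilibrium: (B, Y), (B, Z)

Work:
Best responses:
  P1 vs X: payoffs [0, 3, 2] → best response B (payoff 3)
  P1 vs Y: payoffs [0, 4, 3] → best response B (payoff 4)
  P1 vs Z: payoffs [2, 4, 1] → best response B (payoff 4)
  P2 vs A: payoffs [0, 4, 3] → best response Y (payoff 4)
  P2 vs B: payoffs [1, 3, 3] → best response Y/Z (payoff 3)
  P2 vs C: payoffs [2, 4, 0] → best response Y (payoff 4)
Mutual best responses: (B,Y), (B,Z) → Nash equilibria.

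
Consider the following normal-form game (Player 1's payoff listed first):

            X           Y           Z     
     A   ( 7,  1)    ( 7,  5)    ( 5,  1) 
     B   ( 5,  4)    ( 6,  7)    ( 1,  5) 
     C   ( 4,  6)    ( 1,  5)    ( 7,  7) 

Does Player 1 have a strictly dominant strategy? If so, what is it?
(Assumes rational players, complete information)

No strictly dominant strategy exists for Player 1

Work:
A strategy strictly dominates another if it gives a strictly higher payoff against every opponent action. Compare each pair of P1's strategies column-by-column:
  A vs B: [7 vs 5, 7 vs 6, 5 vs 1] → A strictly dominates B
  A vs C: [7 vs 4, 7 vs 1, 5 vs 7] → A does not strictly dominate C (column Z: 5 ≤ 7)
  B vs A: [5 vs 7, 6 vs 7, 1 vs 5] → B does not strictly dominate A (column X: 5 ≤ 7)
  B vs C: [5 vs 4, 6 vs 1, 1 vs 7] → B does not strictly dominate C (column Z: 1 ≤ 7)
  C vs A: [4 vs 7, 1 vs 7, 7 vs 5] → C does not strictly dominate A (column X: 4 ≤ 7)
  C vs B: [4 vs 5, 1 vs 6, 7 vs 1] → C does not strictly dominate B (column X: 4 ≤ 5)
No single strategy strictly dominates all others → no strictly dominant strategy.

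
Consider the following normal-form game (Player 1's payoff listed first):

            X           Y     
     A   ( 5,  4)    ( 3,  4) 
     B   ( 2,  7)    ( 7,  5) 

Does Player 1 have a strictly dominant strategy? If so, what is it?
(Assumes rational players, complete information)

No strictly dominant strategy exists for Player 1

Work:
A strategy strictly dominates another if it gives a strictly higher payoff against every opponent action. Compare each pair of P1's strategies column-by-column:
  A vs B: [5 vs 2, 3 vs 7] → A does not strictly dominate B (column Y: 3 ≤ 7)
  B vs A: [2 vs 5, 7 vs 3] → B does not strictly dominate A (column X: 2 ≤ 5)
No single strategy strictly dominates all others → no strictly dominant strategy.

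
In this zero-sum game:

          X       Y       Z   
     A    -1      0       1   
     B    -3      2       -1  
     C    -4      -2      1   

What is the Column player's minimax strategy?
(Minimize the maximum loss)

Column should play X, value = -1

Work:
Column player minimizes Row's maximum payoff:
Column X: max payoff to Row = -1
Column Y: max payoff to Row = 2
Column Z: max payoff to Row = 1
Minimum is -1, achieved by column X.
Minimax strategy: X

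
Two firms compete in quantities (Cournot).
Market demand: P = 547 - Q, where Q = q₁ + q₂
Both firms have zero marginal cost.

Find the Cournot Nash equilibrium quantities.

q₁* = q₂* = 182.33; P* = 182.33

Work:
Profit: π_i = P·q_i = (a - q_i - q_j)·q_i
FOC: ∂π_i/∂q_i = a - 2q_i - q_j = 0
Reaction function: q_i = (547 - q_j)/2
Symmetry: q* = 547/3 = 182.33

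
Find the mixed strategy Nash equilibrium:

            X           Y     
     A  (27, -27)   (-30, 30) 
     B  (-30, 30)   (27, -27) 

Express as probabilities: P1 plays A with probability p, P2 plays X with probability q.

p = 0.5, q = 0.5

Work:
Find probabilities that make opponent indifferent:
P2 chooses q to make P1 indifferent between A and B
P1 chooses p to make P2 indifferent between X and Y
Mixed NE: P1 plays (A: 0.5, B: 0.5), P2 plays (X: 0.5, Y: 0.5)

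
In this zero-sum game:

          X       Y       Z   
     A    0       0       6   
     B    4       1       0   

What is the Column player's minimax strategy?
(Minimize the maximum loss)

Column should play Y, value = 1

Work:
Column player minimizes Row's maximum payoff:
Column X: max payoff to Row = 4
Column Y: max payoff to Row = 1
Column Z: max payoff to Row = 6
Minimum is 1, achieved by column Y.
Minimax strategy: Y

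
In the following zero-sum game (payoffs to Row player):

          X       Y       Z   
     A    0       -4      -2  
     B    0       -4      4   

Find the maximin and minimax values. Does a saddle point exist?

Maximin = -4, Minimax = -4, Saddle: True

Work:
Row minimums: [-4, -4] → maximin = -4
Column maximums: [0, -4, 4] → minimax = -4
Saddle point exists! Game value = -4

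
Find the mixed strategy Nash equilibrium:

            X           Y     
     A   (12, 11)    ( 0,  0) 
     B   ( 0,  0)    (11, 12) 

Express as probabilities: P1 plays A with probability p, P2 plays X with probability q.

p = 0.5217, q = 0.4783

Work:
Find probabilities that make opponent indifferent:
P2 chooses q to make P1 indifferent between A and B
P1 chooses p to make P2 indifferent between X and Y
Mixed NE: P1 plays (A: 0.5217, B: 0.4783), P2 plays (X: 0.4783, Y: 0.5217)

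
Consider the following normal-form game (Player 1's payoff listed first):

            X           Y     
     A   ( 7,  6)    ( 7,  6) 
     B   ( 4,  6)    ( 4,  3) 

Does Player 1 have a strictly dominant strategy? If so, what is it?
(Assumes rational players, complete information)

Yes, Player 1's strictly dominant strategy is A

Work:
A strategy strictly dominates another if it gives a strictly higher payoff against every opponent action. Compare each pair of P1's strategies column-by-column:
  A vs B: [7 vs 4, 7 vs 4] → A strictly dominates B
  B vs A: [4 vs 7, 4 vs 7] → B does not strictly dominate A (column X: 4 ≤ 7)
A strictly dominates every other strategy → strictly dominant.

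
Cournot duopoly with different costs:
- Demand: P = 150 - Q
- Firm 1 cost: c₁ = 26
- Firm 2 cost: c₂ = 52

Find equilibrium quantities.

q₁* = 50.0, q₂* = 24.0

Work:
Reaction: q₁ = (150 - 26 - q₂)/2
Reaction: q₂ = (150 - 52 - q₁)/2
Solve simultaneously:
q₁* = (150 - 2×26 + 52)/3 = 50.0
q₂* = (150 - 2×52 + 26)/3 = 24.0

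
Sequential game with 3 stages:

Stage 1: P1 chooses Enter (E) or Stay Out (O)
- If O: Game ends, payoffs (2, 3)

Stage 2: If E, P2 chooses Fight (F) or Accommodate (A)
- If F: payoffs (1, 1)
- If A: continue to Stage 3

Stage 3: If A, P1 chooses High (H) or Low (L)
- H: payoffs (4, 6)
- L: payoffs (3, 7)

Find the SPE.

SPE: (E, A, H); Outcome (4, 6)

Work:
Stage 3: P1 chooses H (4 vs 3)
Stage 2: P2: F->1, A->6 (anticipating H). Choose A
Stage 1: P1: O->2, E->4 (anticipating A, H). Choose E
SPE path: E -> A -> H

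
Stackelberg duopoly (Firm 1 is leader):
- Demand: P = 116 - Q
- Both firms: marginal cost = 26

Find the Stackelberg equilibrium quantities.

q₁* (leader) = 45.0, q₂* (follower) = 22.5

Work:
Follower's reaction: q₂ = (a - c - q₁)/2
Leader substitutes: π₁ = q₁·(a - q₁ - (a-c-q₁)/2 - c)
FOC: q₁* = (116 - 26)/2 = 45.00
Then: q₂* = (116 - 26 - 45.0)/2 = 22.50
Leader has first-mover advantage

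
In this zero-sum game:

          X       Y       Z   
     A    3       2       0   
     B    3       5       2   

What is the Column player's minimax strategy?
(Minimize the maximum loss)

Column should play Z, value = 2

Work:
Column player minimizes Row's maximum payoff:
Column X: max payoff to Row = 3
Column Y: max payoff to Row = 5
Column Z: max payoff to Row = 2
Minimum is 2, achieved by column Z.
Minimax strategy: Z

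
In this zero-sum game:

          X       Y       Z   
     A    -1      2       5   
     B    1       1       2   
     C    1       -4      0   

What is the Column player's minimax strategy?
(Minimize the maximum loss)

Column should play X, value = 1

Work:
Column player minimizes Row's maximum payoff:
Column X: max payoff to Row = 1
Column Y: max payoff to Row = 2
Column Z: max payoff to Row = 5
Minimum is 1, achieved by column X.
Minimax strategy: X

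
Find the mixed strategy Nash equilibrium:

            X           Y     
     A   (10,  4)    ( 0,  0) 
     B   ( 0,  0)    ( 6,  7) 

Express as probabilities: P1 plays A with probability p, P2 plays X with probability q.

p = 0.6364, q = 0.375

Work:
Find probabilities that make opponent indifferent:
P2 chooses q to make P1 indifferent between A and B
P1 chooses p to make P2 indifferent between X and Y
Mixed NE: P1 plays (A: 0.6364, B: 0.3636), P2 plays (X: 0.375, Y: 0.625)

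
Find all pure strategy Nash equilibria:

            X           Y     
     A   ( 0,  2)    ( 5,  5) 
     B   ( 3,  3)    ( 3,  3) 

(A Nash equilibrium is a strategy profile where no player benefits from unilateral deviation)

Nash equilibrium: (A, Y), (B, X)

Work:
Best responses:
  P1 vs X: payoffs [0, 3] → best response B (payoff 3)
  P1 vs Y: payoffs [5, 3] → best response A (payoff 5)
  P2 vs A: payoffs [2, 5] → best response Y (payoff 5)
  P2 vs B: payoffs [3, 3] → best response X/Y (payoff 3)
Mutual best responses: (A,Y), (B,X) → Nash equilibria.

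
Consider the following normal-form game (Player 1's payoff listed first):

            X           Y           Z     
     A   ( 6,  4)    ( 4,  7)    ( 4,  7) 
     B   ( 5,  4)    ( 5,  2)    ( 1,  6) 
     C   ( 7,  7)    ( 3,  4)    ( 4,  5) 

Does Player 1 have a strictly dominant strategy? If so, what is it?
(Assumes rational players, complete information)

No strictly dominant strategy exists for Player 1

Work:
A strategy strictly dominates another if it gives a strictly higher payoff against every opponent action. Compare each pair of P1's strategies column-by-column:
  A vs B: [6 vs 5, 4 vs 5, 4 vs 1] → A does not strictly dominate B (column Y: 4 ≤ 5)
  A vs C: [6 vs 7, 4 vs 3, 4 vs 4] → A does not strictly dominate C (column X: 6 ≤ 7)
  B vs A: [5 vs 6, 5 vs 4, 1 vs 4] → B does not strictly dominate A (column X: 5 ≤ 6)
  B vs C: [5 vs 7, 5 vs 3, 1 vs 4] → B does not strictly dominate C (column X: 5 ≤ 7)
  C vs A: [7 vs 6, 3 vs 4, 4 vs 4] → C does not strictly dominate A (column Y: 3 ≤ 4)
  C vs B: [7 vs 5, 3 vs 5, 4 vs 1] → C does not strictly dominate B (column Y: 3 ≤ 5)
No single strategy strictly dominates all others → no strictly dominant strategy.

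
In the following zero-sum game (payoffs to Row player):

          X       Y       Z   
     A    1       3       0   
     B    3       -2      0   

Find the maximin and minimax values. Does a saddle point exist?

Maximin = 0, Minimax = 0, Saddle: True

Work:
Row minimums: [0, -2] → maximin = 0
Column maximums: [3, 3, 0] → minimax = 0
Saddle point exists! Game value = 0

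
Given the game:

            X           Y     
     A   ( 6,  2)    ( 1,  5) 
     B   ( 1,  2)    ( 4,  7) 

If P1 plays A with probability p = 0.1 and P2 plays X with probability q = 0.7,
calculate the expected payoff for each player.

E[P1] = 2.16, E[P2] = 3.44

Work:
E[P1] = p·q·π₁(A,X) + p·(1-q)·π₁(A,Y) + (1-p)·q·π₁(B,X) + (1-p)·(1-q)·π₁(B,Y)
= 0.1·0.7·6 + 0.1·0.3·1 + 0.9·0.7·1 + 0.9·0.3·4
= 2.16

E[P2] = 3.44 (similar calculation)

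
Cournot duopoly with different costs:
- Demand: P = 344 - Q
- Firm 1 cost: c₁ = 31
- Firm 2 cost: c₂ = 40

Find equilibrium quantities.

q₁* = 107.33, q₂* = 98.33

Work:
Reaction: q₁ = (344 - 31 - q₂)/2
Reaction: q₂ = (344 - 40 - q₁)/2
Solve simultaneously:
q₁* = (344 - 2×31 + 40)/3 = 107.33
q₂* = (344 - 2×40 + 31)/3 = 98.33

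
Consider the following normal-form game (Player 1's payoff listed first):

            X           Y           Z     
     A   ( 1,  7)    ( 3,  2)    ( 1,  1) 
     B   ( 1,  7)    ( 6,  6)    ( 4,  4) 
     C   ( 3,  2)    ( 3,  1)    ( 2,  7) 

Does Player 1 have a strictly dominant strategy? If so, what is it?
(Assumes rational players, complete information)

No strictly dominant strategy exists for Player 1

Work:
A strategy strictly dominates another if it gives a strictly higher payoff against every opponent action. Compare each pair of P1's strategies column-by-column:
  A vs B: [1 vs 1, 3 vs 6, 1 vs 4] → A does not strictly dominate B (column X: 1 ≤ 1)
  A vs C: [1 vs 3, 3 vs 3, 1 vs 2] → A does not strictly dominate C (column X: 1 ≤ 3)
  B vs A: [1 vs 1, 6 vs 3, 4 vs 1] → B does not strictly dominate A (column X: 1 ≤ 1)
  B vs C: [1 vs 3, 6 vs 3, 4 vs 2] → B does not strictly dominate C (column X: 1 ≤ 3)
  C vs A: [3 vs 1, 3 vs 3, 2 vs 1] → C does not strictly dominate A (column Y: 3 ≤ 3)
  C vs B: [3 vs 1, 3 vs 6, 2 vs 4] → C does not strictly dominate B (column Y: 3 ≤ 6)
No single strategy strictly dominates all others → no strictly dominant strategy.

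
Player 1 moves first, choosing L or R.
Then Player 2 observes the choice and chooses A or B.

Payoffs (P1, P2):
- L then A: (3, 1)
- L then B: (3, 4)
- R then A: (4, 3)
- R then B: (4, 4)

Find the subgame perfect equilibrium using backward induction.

P1 plays R, P2 plays B after L and B after R; Payoff (4, 4)

Work:
Backward induction:
After L: P2 chooses B → P1 gets 3
After R: P2 chooses B → P1 gets 4
P1 chooses R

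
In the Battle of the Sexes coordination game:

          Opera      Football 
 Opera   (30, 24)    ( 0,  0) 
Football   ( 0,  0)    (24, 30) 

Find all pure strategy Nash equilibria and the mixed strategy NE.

Pure NE: (Opera, Opera) and (Football, Football); Mixed NE: p = 0.5556, q = 0.4444

Work:
Check pure NE:
(Opera, Opera): (30, 24) - no unilateral deviation beneficial
(Football, Football): (24, 30) - no unilateral deviation beneficial
Mixed NE: P1 plays Opera with p = 0.5556, P2 plays Opera with q = 0.4444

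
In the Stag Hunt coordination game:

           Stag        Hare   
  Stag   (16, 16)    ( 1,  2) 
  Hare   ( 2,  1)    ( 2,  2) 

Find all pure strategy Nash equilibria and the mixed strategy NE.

Pure NE: (Stag, Stag) and (Hare, Hare); Mixed NE: p = 0.0667, q = 0.0667

Work:
Check pure NE:
(Stag, Stag): (16, 16) - no unilateral deviation beneficial
(Hare, Hare): (2, 2) - no unilateral deviation beneficial
Mixed NE: P1 plays Stag with p = 0.0667, P2 plays Stag with q = 0.0667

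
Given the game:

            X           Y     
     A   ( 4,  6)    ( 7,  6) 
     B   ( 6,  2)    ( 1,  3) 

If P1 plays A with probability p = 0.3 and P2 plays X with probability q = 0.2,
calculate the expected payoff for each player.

E[P1] = 3.32, E[P2] = 3.76

Work:
E[P1] = p·q·π₁(A,X) + p·(1-q)·π₁(A,Y) + (1-p)·q·π₁(B,X) + (1-p)·(1-q)·π₁(B,Y)
= 0.3·0.2·4 + 0.3·0.8·7 + 0.7·0.2·6 + 0.7·0.8·1
= 3.32

E[P2] = 3.76 (similar calculation)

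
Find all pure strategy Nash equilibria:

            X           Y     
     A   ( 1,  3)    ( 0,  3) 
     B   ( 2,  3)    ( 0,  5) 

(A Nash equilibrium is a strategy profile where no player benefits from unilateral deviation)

Nash equilibrium: (A, Y), (B, Y)

Work:
Best responses:
  P1 vs X: payoffs [1, 2] → best response B (payoff 2)
  P1 vs Y: payoffs [0, 0] → best response A/B (payoff 0)
  P2 vs A: payoffs [3, 3] → best response X/Y (payoff 3)
  P2 vs B: payoffs [3, 5] → best response Y (payoff 5)
Mutual best responses: (A,Y), (B,Y) → Nash equilibria.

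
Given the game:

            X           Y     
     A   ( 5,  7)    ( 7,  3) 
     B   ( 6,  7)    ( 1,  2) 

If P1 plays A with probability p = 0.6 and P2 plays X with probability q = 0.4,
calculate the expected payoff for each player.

E[P1] = 4.92, E[P2] = 4.36

Work:
E[P1] = p·q·π₁(A,X) + p·(1-q)·π₁(A,Y) + (1-p)·q·π₁(B,X) + (1-p)·(1-q)·π₁(B,Y)
= 0.6·0.4·5 + 0.6·0.6·7 + 0.4·0.4·6 + 0.4·0.6·1
= 4.92

E[P2] = 4.36 (similar calculation)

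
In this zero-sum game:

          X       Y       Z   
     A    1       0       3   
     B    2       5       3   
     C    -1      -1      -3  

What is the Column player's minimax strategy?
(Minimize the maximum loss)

Column should play X, value = 2

Work:
Column player minimizes Row's maximum payoff:
Column X: max payoff to Row = 2
Column Y: max payoff to Row = 5
Column Z: max payoff to Row = 3
Minimum is 2, achieved by column X.
Minimax strategy: X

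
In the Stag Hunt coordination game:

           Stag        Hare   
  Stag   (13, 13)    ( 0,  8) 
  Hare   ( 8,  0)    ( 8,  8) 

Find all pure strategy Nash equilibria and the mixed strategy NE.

Pure NE: (Stag, Stag) and (Hare, Hare); Mixed NE: p = 0.6154, q = 0.6154

Work:
Check pure NE:
(Stag, Stag): (13, 13) - no unilateral deviation beneficial
(Hare, Hare): (8, 8) - no unilateral deviation beneficial
Mixed NE: P1 plays Stag with p = 0.6154, P2 plays Stag with q = 0.6154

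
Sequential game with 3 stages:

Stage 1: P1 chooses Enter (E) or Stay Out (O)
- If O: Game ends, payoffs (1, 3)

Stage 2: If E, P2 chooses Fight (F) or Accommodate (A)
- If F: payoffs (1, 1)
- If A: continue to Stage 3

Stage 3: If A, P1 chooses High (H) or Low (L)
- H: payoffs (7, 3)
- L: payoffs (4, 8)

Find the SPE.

SPE: (E, A, H); Outcome (7, 3)

Work:
Stage 3: P1 chooses H (7 vs 4)
Stage 2: P2: F->1, A->3 (anticipating H). Choose A
Stage 1: P1: O->1, E->7 (anticipating A, H). Choose E
SPE path: E -> A -> H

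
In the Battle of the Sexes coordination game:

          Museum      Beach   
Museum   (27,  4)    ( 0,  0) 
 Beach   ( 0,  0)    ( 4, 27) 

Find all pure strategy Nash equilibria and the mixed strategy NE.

Pure NE: (Museum, Museum) and (Beach, Beach); Mixed NE: p = 0.871, q = 0.129

Work:
Check pure NE:
(Museum, Museum): (27, 4) - no unilateral deviation beneficial
(Beach, Beach): (4, 27) - no unilateral deviation beneficial
Mixed NE: P1 plays Museum with p = 0.871, P2 plays Museum with q = 0.129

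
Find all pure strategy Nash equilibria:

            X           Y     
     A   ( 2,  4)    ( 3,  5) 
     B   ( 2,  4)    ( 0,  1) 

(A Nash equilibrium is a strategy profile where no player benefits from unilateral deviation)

Nash equilibrium: (A, Y), (B, X)

Work:
Best responses:
  P1 vs X: payoffs [2, 2] → best response A/B (payoff 2)
  P1 vs Y: payoffs [3, 0] → best response A (payoff 3)
  P2 vs A: payoffs [4, 5] → best response Y (payoff 5)
  P2 vs B: payoffs [4, 1] → best response X (payoff 4)
Mutual best responses: (A,Y), (B,X) → Nash equilibria.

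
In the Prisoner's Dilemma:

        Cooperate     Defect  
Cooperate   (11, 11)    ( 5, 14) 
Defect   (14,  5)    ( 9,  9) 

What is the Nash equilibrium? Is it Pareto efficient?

(Defect, Defect) is NE; not Pareto efficient

Work:
Defect dominates Cooperate for both players:
If P2 cooperates: Defect (14) > Cooperate (11)
If P2 defects: Defect (9) > Cooperate (5)
NE: (Defect, Defect) with payoff (9, 9)
But (Cooperate, Cooperate) = (11, 11) Pareto dominates (9, 9)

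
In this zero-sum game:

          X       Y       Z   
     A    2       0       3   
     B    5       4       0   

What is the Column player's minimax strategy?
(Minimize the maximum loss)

Column should play Z, value = 3

Work:
Column player minimizes Row's maximum payoff:
Column X: max payoff to Row = 5
Column Y: max payoff to Row = 4
Column Z: max payoff to Row = 3
Minimum is 3, achieved by column Z.
Minimax strategy: Z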